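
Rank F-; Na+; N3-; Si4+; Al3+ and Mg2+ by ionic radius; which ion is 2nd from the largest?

F-

These species are isoelectronic with 10 electrons. The only difference is the number of protons: Si4+ (Z=14), Al3+ (Z=13), Mg2+ (Z=12), Na+ (Z=11), F- (Z=9), N3- (Z=7). The strongest nuclear pull (Si4+) gives the smallest ion.
Full ascending order: Si4+ < Al3+ < Mg2+ < Na+ < F- < N3-. Counting from the largest, position 2 is F-.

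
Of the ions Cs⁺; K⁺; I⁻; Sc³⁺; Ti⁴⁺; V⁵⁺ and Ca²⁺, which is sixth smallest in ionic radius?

Cs⁺

Work out protons and electrons: V⁵⁺: 18 e⁻, Z=23, Ti⁴⁺: 18 e⁻, Z=22, Sc³⁺: 18 e⁻, Z=21, Ca²⁺: 18 e⁻, Z=20, K⁺: 18 e⁻, Z=19, Cs⁺: 54 e⁻, Z=55, I⁻: 54 e⁻, Z=53. V⁵⁺ < Ti⁴⁺ (both 18 e⁻, Z=23>22); Ti⁴⁺ < Sc³⁺ (both 18 e⁻, Z=22>21); Sc³⁺ < Ca²⁺ (both 18 e⁻, Z=21>20); Ca²⁺ < K⁺ (both 18 e⁻, Z=20>19); K⁺ < Cs⁺ (same group, 2 shells fewer); Cs⁺ < I⁻ (isoelectronic, higher Z=55 is smaller).
That gives V⁵⁺ < Ti⁴⁺ < Sc³⁺ < Ca²⁺ < K⁺ < Cs⁺ < I⁻. From the smallest end, number 6 is Cs⁺.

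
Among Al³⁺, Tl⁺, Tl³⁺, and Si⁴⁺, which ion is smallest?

Si⁴⁺

Tabulating Z and e⁻: Si⁴⁺ has 10 e⁻ (Z=14), Al³⁺ has 10 e⁻ (Z=13), Tl³⁺ has 78 e⁻ (Z=81), Tl⁺ has 80 e⁻ (Z=81). Si⁴⁺ < Al³⁺ (isoelectronic, higher Z=14 is smaller); Al³⁺ < Tl³⁺ (same group, 3 shells fewer); Tl³⁺ < Tl⁺ (same element, +3 vs +1).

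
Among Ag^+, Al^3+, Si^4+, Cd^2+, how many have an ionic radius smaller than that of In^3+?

2

Electron counts and nuclear charges: Si^4+ (Z=14, 10 e⁻), Al^3+ (Z=13, 10 e⁻), In^3+ (Z=49, 46 e⁻), Cd^2+ (Z=48, 46 e⁻), Ag^+ (Z=47, 46 e⁻). Si^4+ < Al^3+ (isoelectronic, higher Z=14 is smaller); Al^3+ < In^3+ (same group, 2 shells fewer); In^3+ < Cd^2+ (isoelectronic, higher Z=49 is smaller); Cd^2+ < Ag^+ (isoelectronic, higher Z=48 is smaller).
Placing each against In^3+: smaller — Si^4+, Al^3+; larger — Cd^2+, Ag^+. That's 2.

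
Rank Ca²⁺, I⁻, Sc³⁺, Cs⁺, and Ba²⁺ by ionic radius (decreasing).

Work out protons and electrons: Sc³⁺ has 18 e⁻ (Z=21), Ca²⁺ has 18 e⁻ (Z=20), Ba²⁺ has 54 e⁻ (Z=56), Cs⁺ has 54 e⁻ (Z=55), I⁻ has 54 e⁻ (Z=53). Sc³⁺ < Ca²⁺ (isoelectronic, higher Z=21 is smaller); Ca²⁺ < Ba²⁺ (same group, period 4 vs 6); Ba²⁺ < Cs⁺ (both 54 e⁻, Z=56>55); Cs⁺ < I⁻ (both 54 e⁻, Z=55>53).

I⁻ > Cs⁺ > Ba²⁺ > Ca²⁺ > Sc³⁺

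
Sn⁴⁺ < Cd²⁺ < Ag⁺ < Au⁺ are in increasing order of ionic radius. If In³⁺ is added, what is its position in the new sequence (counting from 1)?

2

Electron counts and nuclear charges: Sn⁴⁺ (Z=50, 46 e⁻), In³⁺ (Z=49, 46 e⁻), Cd²⁺ (Z=48, 46 e⁻), Ag⁺ (Z=47, 46 e⁻), Au⁺ (Z=79, 78 e⁻). Sn⁴⁺ < In³⁺ (isoelectronic, higher Z=50 is smaller); In³⁺ < Cd²⁺ (isoelectronic, higher Z=49 is smaller); Cd²⁺ < Ag⁺ (both 46 e⁻, Z=48>47); Ag⁺ < Au⁺ (same group, period 5 vs 6).
Putting In³⁺ in gives Sn⁴⁺ < In³⁺ < Cd²⁺ < Ag⁺ < Au⁺; it lands at slot 2.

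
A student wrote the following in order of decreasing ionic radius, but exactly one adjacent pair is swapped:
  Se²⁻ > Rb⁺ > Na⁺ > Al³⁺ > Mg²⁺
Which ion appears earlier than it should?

Check each adjacent pair. Al³⁺ and Mg²⁺ are reversed: both have 10 electrons but Z(Al)=13 > Z(Mg)=12, so Al³⁺ should be the smaller of the two. No other neighbouring pair contradicts the periodic trends, so Al³⁺ is the ion listed too early.

Al³⁺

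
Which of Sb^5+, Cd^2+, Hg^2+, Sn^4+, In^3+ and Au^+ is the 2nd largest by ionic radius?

First list Z and electron count for each: Sb^5+ (Z=51, 46 e⁻), Sn^4+ (Z=50, 46 e⁻), In^3+ (Z=49, 46 e⁻), Cd^2+ (Z=48, 46 e⁻), Hg^2+ (Z=80, 78 e⁻), Au^+ (Z=79, 78 e⁻). Sb^5+ < Sn^4+ (both 46 e⁻, Z=51>50); Sn^4+ < In^3+ (isoelectronic, higher Z=50 is smaller); In^3+ < Cd^2+ (both 46 e⁻, Z=49>48); Cd^2+ < Hg^2+ (same group, period 5 vs 6); Hg^2+ < Au^+ (isoelectronic, higher Z=80 is smaller).
Ordering: Sb^5+ < Sn^4+ < In^3+ < Cd^2+ < Hg^2+ < Au^+. The 2nd largest is Hg^2+.

Hg^2+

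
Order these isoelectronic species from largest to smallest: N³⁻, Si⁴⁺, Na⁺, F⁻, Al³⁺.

N³⁻ > F⁻ > Na⁺ > Al³⁺ > Si⁴⁺

These species are isoelectronic with 10 electrons. The only difference is the number of protons: Si⁴⁺ (Z=14), Al³⁺ (Z=13), Na⁺ (Z=11), F⁻ (Z=9), N³⁻ (Z=7). The strongest nuclear pull (Si⁴⁺) gives the smallest ion.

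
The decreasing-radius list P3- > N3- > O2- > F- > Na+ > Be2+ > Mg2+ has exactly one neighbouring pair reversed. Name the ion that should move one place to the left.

Mg2+

Scanning neighbour by neighbour, only Be2+/Mg2+ violates a trend: same group and charge — period 2 sits above period 3, so Be2+ is smaller. That makes Mg2+ the one sitting a position late relative to where it belongs.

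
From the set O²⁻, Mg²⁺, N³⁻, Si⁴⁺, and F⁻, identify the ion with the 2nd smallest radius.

All of these have 10 electrons (isoelectronic). With the same electron cloud, the ion with the most protons pulls it in tightest. Nuclear charges: Si⁴⁺ (Z=14), Mg²⁺ (Z=12), F⁻ (Z=9), O²⁻ (Z=8), N³⁻ (Z=7). Highest Z is smallest.
So the order is Si⁴⁺ < Mg²⁺ < F⁻ < O²⁻ < N³⁻; the 2nd-smallest ion is Mg²⁺.

Mg²⁺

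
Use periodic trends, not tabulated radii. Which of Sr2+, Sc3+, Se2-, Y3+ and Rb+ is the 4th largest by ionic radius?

Sc3+ has 18 e⁻ (Z=21), Y3+ has 36 e⁻ (Z=39), Sr2+ has 36 e⁻ (Z=38), Rb+ has 36 e⁻ (Z=37), Se2- has 36 e⁻ (Z=34). Sc3+ < Y3+ (same group, 1 shell fewer); Y3+ < Sr2+ (both 36 e⁻, Z=39>38); Sr2+ < Rb+ (isoelectronic, higher Z=38 is smaller); Rb+ < Se2- (isoelectronic, higher Z=37 is smaller).
That gives Sc3+ < Y3+ < Sr2+ < Rb+ < Se2-. From the largest end, number 4 is Y3+.

Y3+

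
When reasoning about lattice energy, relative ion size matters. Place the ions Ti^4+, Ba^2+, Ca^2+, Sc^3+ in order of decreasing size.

Tabulating Z and e⁻: Ti^4+: 18 e⁻, Z=22, Sc^3+: 18 e⁻, Z=21, Ca^2+: 18 e⁻, Z=20, Ba^2+: 54 e⁻, Z=56. Ti^4+ < Sc^3+ (both 18 e⁻, Z=22>21); Sc^3+ < Ca^2+ (isoelectronic, higher Z=21 is smaller); Ca^2+ < Ba^2+ (same group, 2 shells fewer).

Ba^2+ > Ca^2+ > Sc^3+ > Ti^4+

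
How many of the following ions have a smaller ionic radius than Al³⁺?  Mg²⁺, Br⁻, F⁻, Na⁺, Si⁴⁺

Si⁴⁺ (Z=14, 10 e⁻), Al³⁺ (Z=13, 10 e⁻), Mg²⁺ (Z=12, 10 e⁻), Na⁺ (Z=11, 10 e⁻), F⁻ (Z=9, 10 e⁻), Br⁻ (Z=35, 36 e⁻). Si⁴⁺ < Al³⁺ (both 10 e⁻, Z=14>13); Al³⁺ < Mg²⁺ (isoelectronic, higher Z=13 is smaller); Mg²⁺ < Na⁺ (both 10 e⁻, Z=12>11); Na⁺ < F⁻ (both 10 e⁻, Z=11>9); F⁻ < Br⁻ (same group, period 2 vs 4).
Relative to Al³⁺, the ions that are smaller are Si⁴⁺. That's 1.

1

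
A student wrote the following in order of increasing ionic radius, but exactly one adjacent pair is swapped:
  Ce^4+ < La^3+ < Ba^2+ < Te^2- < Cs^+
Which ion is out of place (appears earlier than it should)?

The pair Te^2-, Cs^+ is the wrong way round — both have 54 electrons but Z(Cs)=55 > Z(Te)=52, so Cs^+ should be the smaller of the two. All other adjacent pairs agree with periodic trends, so Te^2- is the misplaced ion.

Te^2-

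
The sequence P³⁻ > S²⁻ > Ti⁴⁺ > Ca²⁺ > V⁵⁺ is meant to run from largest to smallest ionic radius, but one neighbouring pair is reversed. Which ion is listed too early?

Ti⁴⁺

Compare adjacent ions: both have 18 electrons but Z(Ti)=22 > Z(Ca)=20, so Ti⁴⁺ should be the smaller of the two — yet in this decreasing list Ti⁴⁺ sits before Ca²⁺. Nothing else is reversed, so Ti⁴⁺ should move one place to the right.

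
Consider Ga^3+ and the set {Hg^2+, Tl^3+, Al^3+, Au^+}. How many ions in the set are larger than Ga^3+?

Al^3+: 10 e⁻, Z=13, Ga^3+: 28 e⁻, Z=31, Tl^3+: 78 e⁻, Z=81, Hg^2+: 78 e⁻, Z=80, Au^+: 78 e⁻, Z=79. Al^3+ < Ga^3+ (same group, period 3 vs 4); Ga^3+ < Tl^3+ (same group, 2 shells fewer); Tl^3+ < Hg^2+ (both 78 e⁻, Z=81>80); Hg^2+ < Au^+ (both 78 e⁻, Z=80>79).
Placing each against Ga^3+: smaller — Al^3+; larger — Tl^3+, Hg^2+, Au^+. That's 3.

3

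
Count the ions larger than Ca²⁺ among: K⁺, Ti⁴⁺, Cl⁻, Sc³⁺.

2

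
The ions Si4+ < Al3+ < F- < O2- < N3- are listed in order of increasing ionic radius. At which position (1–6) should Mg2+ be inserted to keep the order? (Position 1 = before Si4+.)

These species are isoelectronic with 10 electrons. The only difference is the number of protons: Si4+ (Z=14), Al3+ (Z=13), Mg2+ (Z=12), F- (Z=9), O2- (Z=8), N3- (Z=7). The strongest nuclear pull (Si4+) gives the smallest ion.
Merged order: Si4+ < Al3+ < Mg2+ < F- < O2- < N3- — Mg2+ is number 3.

3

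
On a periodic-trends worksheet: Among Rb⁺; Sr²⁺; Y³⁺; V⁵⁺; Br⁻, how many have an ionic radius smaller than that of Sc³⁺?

Work out protons and electrons: V⁵⁺ has 18 e⁻ (Z=23), Sc³⁺ has 18 e⁻ (Z=21), Y³⁺ has 36 e⁻ (Z=39), Sr²⁺ has 36 e⁻ (Z=38), Rb⁺ has 36 e⁻ (Z=37), Br⁻ has 36 e⁻ (Z=35). V⁵⁺ < Sc³⁺ (isoelectronic, higher Z=23 is smaller); Sc³⁺ < Y³⁺ (same group, 1 shell fewer); Y³⁺ < Sr²⁺ (isoelectronic, higher Z=39 is smaller); Sr²⁺ < Rb⁺ (isoelectronic, higher Z=38 is smaller); Rb⁺ < Br⁻ (isoelectronic, higher Z=37 is smaller).
Relative to Sc³⁺, the ions that are smaller are V⁵⁺. So 1 is smaller.

1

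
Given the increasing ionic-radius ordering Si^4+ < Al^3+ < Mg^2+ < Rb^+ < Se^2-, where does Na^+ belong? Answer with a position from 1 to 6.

4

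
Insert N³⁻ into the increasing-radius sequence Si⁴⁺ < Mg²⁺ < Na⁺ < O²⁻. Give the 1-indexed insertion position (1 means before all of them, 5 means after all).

All of these have 10 electrons (isoelectronic). With the same electron cloud, the ion with the most protons pulls it in tightest. Nuclear charges: Si⁴⁺ (Z=14), Mg²⁺ (Z=12), Na⁺ (Z=11), O²⁻ (Z=8), N³⁻ (Z=7). Highest Z is smallest.
Merged order: Si⁴⁺ < Mg²⁺ < Na⁺ < O²⁻ < N³⁻ — N³⁻ is number 5.

5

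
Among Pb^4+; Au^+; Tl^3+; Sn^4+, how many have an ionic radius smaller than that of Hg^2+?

3

Work out protons and electrons: Sn^4+ has 46 e⁻ (Z=50), Pb^4+ has 78 e⁻ (Z=82), Tl^3+ has 78 e⁻ (Z=81), Hg^2+ has 78 e⁻ (Z=80), Au^+ has 78 e⁻ (Z=79). Sn^4+ < Pb^4+ (same group, 1 shell fewer); Pb^4+ < Tl^3+ (isoelectronic, higher Z=82 is smaller); Tl^3+ < Hg^2+ (both 78 e⁻, Z=81>80); Hg^2+ < Au^+ (both 78 e⁻, Z=80>79).
Placing each against Hg^2+: smaller — Sn^4+, Pb^4+, Tl^3+; larger — Au^+. Count: 3.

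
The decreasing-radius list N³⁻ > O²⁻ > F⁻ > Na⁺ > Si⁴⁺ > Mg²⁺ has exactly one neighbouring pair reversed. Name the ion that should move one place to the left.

The pair Si⁴⁺, Mg²⁺ is the wrong way round — they are isoelectronic (10 e⁻) and Si has more protons than Mg (14 vs 12), making Si⁴⁺ smaller. All other adjacent pairs agree with periodic trends, so Mg²⁺ is the misplaced ion.

Mg²⁺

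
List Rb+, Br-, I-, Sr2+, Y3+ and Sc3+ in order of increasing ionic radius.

Sc3+ < Y3+ < Sr2+ < Rb+ < Br- < I-

Tabulating Z and e⁻: Sc3+ (Z=21, 18 e⁻), Y3+ (Z=39, 36 e⁻), Sr2+ (Z=38, 36 e⁻), Rb+ (Z=37, 36 e⁻), Br- (Z=35, 36 e⁻), I- (Z=53, 54 e⁻). Sc3+ < Y3+ (same group, period 4 vs 5); Y3+ < Sr2+ (isoelectronic, higher Z=39 is smaller); Sr2+ < Rb+ (both 36 e⁻, Z=38>37); Rb+ < Br- (isoelectronic, higher Z=37 is smaller); Br- < I- (same group, period 4 vs 5).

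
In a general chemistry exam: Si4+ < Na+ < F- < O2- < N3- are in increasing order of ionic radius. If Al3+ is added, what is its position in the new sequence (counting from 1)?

2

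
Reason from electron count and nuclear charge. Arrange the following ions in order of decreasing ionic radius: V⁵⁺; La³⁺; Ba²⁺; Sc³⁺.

Ba²⁺ > La³⁺ > Sc³⁺ > V⁵⁺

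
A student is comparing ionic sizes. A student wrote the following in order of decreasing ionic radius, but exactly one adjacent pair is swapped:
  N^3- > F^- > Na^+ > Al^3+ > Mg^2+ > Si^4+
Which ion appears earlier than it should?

Al^3+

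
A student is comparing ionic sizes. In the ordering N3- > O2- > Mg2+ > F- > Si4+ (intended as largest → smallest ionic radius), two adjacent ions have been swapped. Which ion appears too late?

F-

Compare adjacent ions: both have 10 electrons but Z(Mg)=12 > Z(F)=9, so Mg2+ should be the smaller of the two — yet in this decreasing list Mg2+ sits before F-. Nothing else is reversed, so F- should move one place to the left.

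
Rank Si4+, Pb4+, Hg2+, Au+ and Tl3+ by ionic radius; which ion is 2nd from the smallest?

First list Z and electron count for each: Si4+ (Z=14, 10 e⁻), Pb4+ (Z=82, 78 e⁻), Tl3+ (Z=81, 78 e⁻), Hg2+ (Z=80, 78 e⁻), Au+ (Z=79, 78 e⁻). Si4+ < Pb4+ (same group, period 3 vs 6); Pb4+ < Tl3+ (both 78 e⁻, Z=82>81); Tl3+ < Hg2+ (isoelectronic, higher Z=81 is smaller); Hg2+ < Au+ (isoelectronic, higher Z=80 is smaller).
Ordering: Si4+ < Pb4+ < Tl3+ < Hg2+ < Au+. The 2nd smallest is Pb4+.

Pb4+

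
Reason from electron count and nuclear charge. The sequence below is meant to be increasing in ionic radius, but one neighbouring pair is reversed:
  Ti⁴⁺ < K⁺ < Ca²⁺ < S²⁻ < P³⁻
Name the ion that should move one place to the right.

Scanning neighbour by neighbour, only K⁺/Ca²⁺ violates a trend: Ca²⁺ and K⁺ share 18 electrons; the higher nuclear charge on Ca (Z=20) contracts it more, so Ca²⁺ < K⁺. That makes K⁺ the one sitting a position early relative to where it belongs.

K⁺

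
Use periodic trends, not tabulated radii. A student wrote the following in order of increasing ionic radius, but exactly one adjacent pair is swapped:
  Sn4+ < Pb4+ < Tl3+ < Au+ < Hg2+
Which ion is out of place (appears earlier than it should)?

Scanning neighbour by neighbour, only Au+/Hg2+ violates a trend: both have 78 electrons but Z(Hg)=80 > Z(Au)=79, so Hg2+ should be the smaller of the two. That makes Au+ the one sitting a position early relative to where it belongs.

Au+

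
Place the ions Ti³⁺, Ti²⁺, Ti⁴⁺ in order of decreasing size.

These are all Ti ions. Removing more electrons (higher positive charge) pulls the remaining electrons in closer, so Ti⁴⁺ is smallest and Ti²⁺ is largest.

Ti²⁺ > Ti³⁺ > Ti⁴⁺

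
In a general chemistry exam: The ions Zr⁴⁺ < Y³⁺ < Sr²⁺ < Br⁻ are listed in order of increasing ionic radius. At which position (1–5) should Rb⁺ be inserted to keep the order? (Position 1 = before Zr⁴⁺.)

4

Each ion has 36 electrons. The ranking follows nuclear charge in reverse — greater Z gives a smaller radius. Zr⁴⁺ (Z=40), Y³⁺ (Z=39), Sr²⁺ (Z=38), Rb⁺ (Z=37), Br⁻ (Z=35).
Merged order: Zr⁴⁺ < Y³⁺ < Sr²⁺ < Rb⁺ < Br⁻ — Rb⁺ is number 4.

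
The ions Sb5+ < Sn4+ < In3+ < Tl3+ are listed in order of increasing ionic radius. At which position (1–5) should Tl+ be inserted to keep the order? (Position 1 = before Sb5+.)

5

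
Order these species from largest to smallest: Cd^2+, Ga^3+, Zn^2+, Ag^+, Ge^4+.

Ag^+ > Cd^2+ > Zn^2+ > Ga^3+ > Ge^4+

Work out protons and electrons: Ge^4+ (Z=32, 28 e⁻), Ga^3+ (Z=31, 28 e⁻), Zn^2+ (Z=30, 28 e⁻), Cd^2+ (Z=48, 46 e⁻), Ag^+ (Z=47, 46 e⁻). Ge^4+ < Ga^3+ (isoelectronic, higher Z=32 is smaller); Ga^3+ < Zn^2+ (isoelectronic, higher Z=31 is smaller); Zn^2+ < Cd^2+ (same group, 1 shell fewer); Cd^2+ < Ag^+ (isoelectronic, higher Z=48 is smaller).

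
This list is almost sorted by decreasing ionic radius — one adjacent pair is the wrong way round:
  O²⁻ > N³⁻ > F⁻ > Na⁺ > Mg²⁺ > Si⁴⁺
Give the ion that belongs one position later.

O²⁻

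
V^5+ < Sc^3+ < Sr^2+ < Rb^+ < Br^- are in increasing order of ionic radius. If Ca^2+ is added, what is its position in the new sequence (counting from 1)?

3

Work out protons and electrons: V^5+: 18 e⁻, Z=23, Sc^3+: 18 e⁻, Z=21, Ca^2+: 18 e⁻, Z=20, Sr^2+: 36 e⁻, Z=38, Rb^+: 36 e⁻, Z=37, Br^-: 36 e⁻, Z=35. V^5+ < Sc^3+ (both 18 e⁻, Z=23>21); Sc^3+ < Ca^2+ (isoelectronic, higher Z=21 is smaller); Ca^2+ < Sr^2+ (same group, period 4 vs 5); Sr^2+ < Rb^+ (isoelectronic, higher Z=38 is smaller); Rb^+ < Br^- (isoelectronic, higher Z=37 is smaller).
The complete sequence is V^5+ < Sc^3+ < Ca^2+ < Sr^2+ < Rb^+ < Br^-. Ca^2+ sits at position 3.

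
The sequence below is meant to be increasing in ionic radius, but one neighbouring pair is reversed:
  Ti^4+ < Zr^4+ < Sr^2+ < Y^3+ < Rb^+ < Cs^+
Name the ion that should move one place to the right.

Sr^2+

Scanning neighbour by neighbour, only Sr^2+/Y^3+ violates a trend: both have 36 electrons but Z(Y)=39 > Z(Sr)=38, so Y^3+ should be the smaller of the two. That makes Sr^2+ the one sitting a position early relative to where it belongs.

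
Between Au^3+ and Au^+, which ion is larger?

Au^+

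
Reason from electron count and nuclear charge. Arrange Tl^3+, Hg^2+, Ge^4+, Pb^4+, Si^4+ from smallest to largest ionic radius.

Si^4+ < Ge^4+ < Pb^4+ < Tl^3+ < Hg^2+

Tabulating Z and e⁻: Si^4+ (Z=14, 10 e⁻), Ge^4+ (Z=32, 28 e⁻), Pb^4+ (Z=82, 78 e⁻), Tl^3+ (Z=81, 78 e⁻), Hg^2+ (Z=80, 78 e⁻). Si^4+ < Ge^4+ (same group, 1 shell fewer); Ge^4+ < Pb^4+ (same group, period 4 vs 6); Pb^4+ < Tl^3+ (isoelectronic, higher Z=82 is smaller); Tl^3+ < Hg^2+ (isoelectronic, higher Z=81 is smaller).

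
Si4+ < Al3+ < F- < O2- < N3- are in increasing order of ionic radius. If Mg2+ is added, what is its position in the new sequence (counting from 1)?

3

Isoelectronic series (10 e⁻ each). Size is set by nuclear charge: more protons means a smaller ion. Si4+ (Z=14), Al3+ (Z=13), Mg2+ (Z=12), F- (Z=9), O2- (Z=8), N3- (Z=7).
Merged order: Si4+ < Al3+ < Mg2+ < F- < O2- < N3- — Mg2+ is number 3.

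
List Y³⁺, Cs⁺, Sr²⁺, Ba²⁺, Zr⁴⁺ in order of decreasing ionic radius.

Cs⁺ > Ba²⁺ > Sr²⁺ > Y³⁺ > Zr⁴⁺

Tabulating Z and e⁻: Zr⁴⁺: 36 e⁻, Z=40, Y³⁺: 36 e⁻, Z=39, Sr²⁺: 36 e⁻, Z=38, Ba²⁺: 54 e⁻, Z=56, Cs⁺: 54 e⁻, Z=55. Zr⁴⁺ < Y³⁺ (isoelectronic, higher Z=40 is smaller); Y³⁺ < Sr²⁺ (isoelectronic, higher Z=39 is smaller); Sr²⁺ < Ba²⁺ (same group, 1 shell fewer); Ba²⁺ < Cs⁺ (isoelectronic, higher Z=56 is smaller).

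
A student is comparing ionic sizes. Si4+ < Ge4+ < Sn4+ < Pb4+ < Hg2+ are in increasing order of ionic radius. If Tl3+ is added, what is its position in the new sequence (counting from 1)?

First list Z and electron count for each: Si4+ has 10 e⁻ (Z=14), Ge4+ has 28 e⁻ (Z=32), Sn4+ has 46 e⁻ (Z=50), Pb4+ has 78 e⁻ (Z=82), Tl3+ has 78 e⁻ (Z=81), Hg2+ has 78 e⁻ (Z=80). Si4+ < Ge4+ (same group, 1 shell fewer); Ge4+ < Sn4+ (same group, period 4 vs 5); Sn4+ < Pb4+ (same group, 1 shell fewer); Pb4+ < Tl3+ (isoelectronic, higher Z=82 is smaller); Tl3+ < Hg2+ (isoelectronic, higher Z=81 is smaller).
With Tl3+ included the full order is Si4+ < Ge4+ < Sn4+ < Pb4+ < Tl3+ < Hg2+, so it takes position 5.

5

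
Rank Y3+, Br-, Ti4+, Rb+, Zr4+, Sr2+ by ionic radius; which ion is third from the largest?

Electron counts and nuclear charges: Ti4+: 18 e⁻, Z=22, Zr4+: 36 e⁻, Z=40, Y3+: 36 e⁻, Z=39, Sr2+: 36 e⁻, Z=38, Rb+: 36 e⁻, Z=37, Br-: 36 e⁻, Z=35. Ti4+ < Zr4+ (same group, period 4 vs 5); Zr4+ < Y3+ (both 36 e⁻, Z=40>39); Y3+ < Sr2+ (isoelectronic, higher Z=39 is smaller); Sr2+ < Rb+ (both 36 e⁻, Z=38>37); Rb+ < Br- (isoelectronic, higher Z=37 is smaller).
So the order is Ti4+ < Zr4+ < Y3+ < Sr2+ < Rb+ < Br-; the 3rd-largest ion is Sr2+.

Sr2+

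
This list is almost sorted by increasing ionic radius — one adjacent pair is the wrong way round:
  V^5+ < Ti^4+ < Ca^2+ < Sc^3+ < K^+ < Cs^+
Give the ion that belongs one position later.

Ca^2+

The pair Ca^2+, Sc^3+ is the wrong way round — both have 18 electrons but Z(Sc)=21 > Z(Ca)=20, so Sc^3+ should be the smaller of the two. All other adjacent pairs agree with periodic trends, so Ca^2+ is the misplaced ion.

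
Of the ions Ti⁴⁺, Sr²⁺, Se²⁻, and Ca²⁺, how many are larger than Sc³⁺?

3

Work out protons and electrons: Ti⁴⁺: 18 e⁻, Z=22, Sc³⁺: 18 e⁻, Z=21, Ca²⁺: 18 e⁻, Z=20, Sr²⁺: 36 e⁻, Z=38, Se²⁻: 36 e⁻, Z=34. Ti⁴⁺ < Sc³⁺ (isoelectronic, higher Z=22 is smaller); Sc³⁺ < Ca²⁺ (isoelectronic, higher Z=21 is smaller); Ca²⁺ < Sr²⁺ (same group, period 4 vs 5); Sr²⁺ < Se²⁻ (both 36 e⁻, Z=38>34).
Relative to Sc³⁺, the ions that are larger are Ca²⁺, Sr²⁺, Se²⁻. So 3 are larger.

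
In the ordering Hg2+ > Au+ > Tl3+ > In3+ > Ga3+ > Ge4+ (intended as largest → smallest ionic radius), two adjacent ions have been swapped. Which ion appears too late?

Au+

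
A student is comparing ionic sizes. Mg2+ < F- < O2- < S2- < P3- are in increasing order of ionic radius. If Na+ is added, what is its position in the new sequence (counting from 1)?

Tabulating Z and e⁻: Mg2+: 10 e⁻, Z=12, Na+: 10 e⁻, Z=11, F-: 10 e⁻, Z=9, O2-: 10 e⁻, Z=8, S2-: 18 e⁻, Z=16, P3-: 18 e⁻, Z=15. Mg2+ < Na+ (both 10 e⁻, Z=12>11); Na+ < F- (both 10 e⁻, Z=11>9); F- < O2- (isoelectronic, higher Z=9 is smaller); O2- < S2- (same group, period 2 vs 3); S2- < P3- (isoelectronic, higher Z=16 is smaller).
Putting Na+ in gives Mg2+ < Na+ < F- < O2- < S2- < P3-; it lands at slot 2.

2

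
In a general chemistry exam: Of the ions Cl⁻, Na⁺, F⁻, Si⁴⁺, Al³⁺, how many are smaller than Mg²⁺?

First list Z and electron count for each: Si⁴⁺ has 10 e⁻ (Z=14), Al³⁺ has 10 e⁻ (Z=13), Mg²⁺ has 10 e⁻ (Z=12), Na⁺ has 10 e⁻ (Z=11), F⁻ has 10 e⁻ (Z=9), Cl⁻ has 18 e⁻ (Z=17). Si⁴⁺ < Al³⁺ (isoelectronic, higher Z=14 is smaller); Al³⁺ < Mg²⁺ (both 10 e⁻, Z=13>12); Mg²⁺ < Na⁺ (isoelectronic, higher Z=12 is smaller); Na⁺ < F⁻ (isoelectronic, higher Z=11 is smaller); F⁻ < Cl⁻ (same group, period 2 vs 3).
Relative to Mg²⁺, the ions that are smaller are Si⁴⁺, Al³⁺. That's 2.

2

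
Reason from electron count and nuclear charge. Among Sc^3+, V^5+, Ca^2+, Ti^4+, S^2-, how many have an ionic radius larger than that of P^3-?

0

Isoelectronic series (18 e⁻ each). Size is set by nuclear charge: more protons means a smaller ion. V^5+ (Z=23), Ti^4+ (Z=22), Sc^3+ (Z=21), Ca^2+ (Z=20), S^2- (Z=16), P^3- (Z=15).
Placing each against P^3-: smaller — V^5+, Ti^4+, Sc^3+, Ca^2+, S^2-; larger — none. That's 0.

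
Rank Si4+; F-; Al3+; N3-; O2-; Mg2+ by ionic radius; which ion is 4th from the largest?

Isoelectronic series (10 e⁻ each). Size is set by nuclear charge: more protons means a smaller ion. Si4+ (Z=14), Al3+ (Z=13), Mg2+ (Z=12), F- (Z=9), O2- (Z=8), N3- (Z=7).
Ordering: Si4+ < Al3+ < Mg2+ < F- < O2- < N3-. The 4th largest is Mg2+.

Mg2+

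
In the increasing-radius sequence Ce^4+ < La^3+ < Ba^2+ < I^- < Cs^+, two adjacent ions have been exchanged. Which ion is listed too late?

Cs^+

Check each adjacent pair. I^- and Cs^+ are reversed: both have 54 electrons but Z(Cs)=55 > Z(I)=53, so Cs^+ should be the smaller of the two. No other neighbouring pair contradicts the periodic trends, so Cs^+ is the ion listed too late.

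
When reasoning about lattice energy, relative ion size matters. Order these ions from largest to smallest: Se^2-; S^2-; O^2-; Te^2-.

Te^2- > Se^2- > S^2- > O^2-

These ions sit in one column with identical charge. Each step down the periodic table adds a principal shell, increasing the radius.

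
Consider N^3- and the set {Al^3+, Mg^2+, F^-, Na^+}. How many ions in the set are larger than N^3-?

0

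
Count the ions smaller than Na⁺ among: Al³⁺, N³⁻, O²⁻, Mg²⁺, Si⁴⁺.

3

These species are isoelectronic with 10 electrons. The only difference is the number of protons: Si⁴⁺ (Z=14), Al³⁺ (Z=13), Mg²⁺ (Z=12), Na⁺ (Z=11), O²⁻ (Z=8), N³⁻ (Z=7). The strongest nuclear pull (Si⁴⁺) gives the smallest ion.
Ordering all of them (including Na⁺) by radius gives Si⁴⁺ < Al³⁺ < Mg²⁺ < Na⁺ < O²⁻ < N³⁻. So 3 are smaller.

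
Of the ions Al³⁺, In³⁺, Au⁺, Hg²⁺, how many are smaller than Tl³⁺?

Tabulating Z and e⁻: Al³⁺ (Z=13, 10 e⁻), In³⁺ (Z=49, 46 e⁻), Tl³⁺ (Z=81, 78 e⁻), Hg²⁺ (Z=80, 78 e⁻), Au⁺ (Z=79, 78 e⁻). Al³⁺ < In³⁺ (same group, 2 shells fewer); In³⁺ < Tl³⁺ (same group, 1 shell fewer); Tl³⁺ < Hg²⁺ (both 78 e⁻, Z=81>80); Hg²⁺ < Au⁺ (both 78 e⁻, Z=80>79).
Placing each against Tl³⁺: smaller — Al³⁺, In³⁺; larger — Hg²⁺, Au⁺. Count: 2.

2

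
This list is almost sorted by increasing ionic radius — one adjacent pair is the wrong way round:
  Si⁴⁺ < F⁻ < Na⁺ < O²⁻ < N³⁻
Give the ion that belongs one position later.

F⁻

Compare adjacent ions: both have 10 electrons but Z(Na)=11 > Z(F)=9, so Na⁺ should be the smaller of the two — yet in this increasing list F⁻ sits before Na⁺. Nothing else is reversed, so F⁻ should move one place to the right.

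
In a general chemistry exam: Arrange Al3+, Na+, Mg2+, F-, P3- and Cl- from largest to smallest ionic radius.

P3- > Cl- > F- > Na+ > Mg2+ > Al3+

Tabulating Z and e⁻: Al3+ (Z=13, 10 e⁻), Mg2+ (Z=12, 10 e⁻), Na+ (Z=11, 10 e⁻), F- (Z=9, 10 e⁻), Cl- (Z=17, 18 e⁻), P3- (Z=15, 18 e⁻). Al3+ < Mg2+ (isoelectronic, higher Z=13 is smaller); Mg2+ < Na+ (isoelectronic, higher Z=12 is smaller); Na+ < F- (isoelectronic, higher Z=11 is smaller); F- < Cl- (same group, 1 shell fewer); Cl- < P3- (both 18 e⁻, Z=17>15).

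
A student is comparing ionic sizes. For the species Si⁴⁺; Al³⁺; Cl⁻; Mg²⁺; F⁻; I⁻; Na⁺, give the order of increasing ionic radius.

Work out protons and electrons: Si⁴⁺ has 10 e⁻ (Z=14), Al³⁺ has 10 e⁻ (Z=13), Mg²⁺ has 10 e⁻ (Z=12), Na⁺ has 10 e⁻ (Z=11), F⁻ has 10 e⁻ (Z=9), Cl⁻ has 18 e⁻ (Z=17), I⁻ has 54 e⁻ (Z=53). Si⁴⁺ < Al³⁺ (both 10 e⁻, Z=14>13); Al³⁺ < Mg²⁺ (both 10 e⁻, Z=13>12); Mg²⁺ < Na⁺ (isoelectronic, higher Z=12 is smaller); Na⁺ < F⁻ (both 10 e⁻, Z=11>9); F⁻ < Cl⁻ (same group, period 2 vs 3); Cl⁻ < I⁻ (same group, period 3 vs 5).

Si⁴⁺ < Al³⁺ < Mg²⁺ < Na⁺ < F⁻ < Cl⁻ < I⁻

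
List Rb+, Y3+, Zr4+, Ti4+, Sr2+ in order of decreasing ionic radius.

Work out protons and electrons: Ti4+: 18 e⁻, Z=22, Zr4+: 36 e⁻, Z=40, Y3+: 36 e⁻, Z=39, Sr2+: 36 e⁻, Z=38, Rb+: 36 e⁻, Z=37. Ti4+ < Zr4+ (same group, period 4 vs 5); Zr4+ < Y3+ (both 36 e⁻, Z=40>39); Y3+ < Sr2+ (both 36 e⁻, Z=39>38); Sr2+ < Rb+ (both 36 e⁻, Z=38>37).

Rb+ > Sr2+ > Y3+ > Zr4+ > Ti4+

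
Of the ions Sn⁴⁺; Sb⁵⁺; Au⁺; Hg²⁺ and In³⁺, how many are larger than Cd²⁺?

2

First list Z and electron count for each: Sb⁵⁺: 46 e⁻, Z=51, Sn⁴⁺: 46 e⁻, Z=50, In³⁺: 46 e⁻, Z=49, Cd²⁺: 46 e⁻, Z=48, Hg²⁺: 78 e⁻, Z=80, Au⁺: 78 e⁻, Z=79. Sb⁵⁺ < Sn⁴⁺ (isoelectronic, higher Z=51 is smaller); Sn⁴⁺ < In³⁺ (both 46 e⁻, Z=50>49); In³⁺ < Cd²⁺ (both 46 e⁻, Z=49>48); Cd²⁺ < Hg²⁺ (same group, period 5 vs 6); Hg²⁺ < Au⁺ (both 78 e⁻, Z=80>79).
Overall: Sb⁵⁺ < Sn⁴⁺ < In³⁺ < Cd²⁺ < Hg²⁺ < Au⁺. Cd²⁺ has 3 below it and 2 above. So 2 are larger.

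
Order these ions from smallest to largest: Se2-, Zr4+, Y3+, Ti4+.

Ti4+ < Zr4+ < Y3+ < Se2-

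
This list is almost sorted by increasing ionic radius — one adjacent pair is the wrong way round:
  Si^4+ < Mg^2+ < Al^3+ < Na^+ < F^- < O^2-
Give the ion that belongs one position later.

Mg^2+

Check each adjacent pair. Mg^2+ and Al^3+ are reversed: they are isoelectronic (10 e⁻) and Al has more protons than Mg (13 vs 12), making Al^3+ smaller. No other neighbouring pair contradicts the periodic trends, so Mg^2+ is the ion listed too early.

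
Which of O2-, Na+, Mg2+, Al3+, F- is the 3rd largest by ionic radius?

Na+

Each ion has 10 electrons. The ranking follows nuclear charge in reverse — greater Z gives a smaller radius. Al3+ (Z=13), Mg2+ (Z=12), Na+ (Z=11), F- (Z=9), O2- (Z=8).
So the order is Al3+ < Mg2+ < Na+ < F- < O2-; the 3rd-largest ion is Na+.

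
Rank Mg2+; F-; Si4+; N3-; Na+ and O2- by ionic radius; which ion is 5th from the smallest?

Each ion has 10 electrons. The ranking follows nuclear charge in reverse — greater Z gives a smaller radius. Si4+ (Z=14), Mg2+ (Z=12), Na+ (Z=11), F- (Z=9), O2- (Z=8), N3- (Z=7).
That gives Si4+ < Mg2+ < Na+ < F- < O2- < N3-. From the smallest end, number 5 is O2-.

O2-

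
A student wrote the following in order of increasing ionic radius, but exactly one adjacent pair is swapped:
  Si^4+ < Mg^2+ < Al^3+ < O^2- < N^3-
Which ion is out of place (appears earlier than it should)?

Mg^2+

Compare adjacent ions: both have 10 electrons but Z(Al)=13 > Z(Mg)=12, so Al^3+ should be the smaller of the two — yet in this increasing list Mg^2+ sits before Al^3+. Nothing else is reversed, so Mg^2+ should move one place to the right.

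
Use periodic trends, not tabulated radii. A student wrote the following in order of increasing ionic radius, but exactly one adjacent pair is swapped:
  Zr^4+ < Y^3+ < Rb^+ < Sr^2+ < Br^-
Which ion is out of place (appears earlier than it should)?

Rb^+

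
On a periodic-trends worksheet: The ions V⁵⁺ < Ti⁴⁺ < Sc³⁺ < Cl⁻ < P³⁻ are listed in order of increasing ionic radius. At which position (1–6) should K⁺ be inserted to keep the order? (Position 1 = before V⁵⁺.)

4

These species are isoelectronic with 18 electrons. The only difference is the number of protons: V⁵⁺ (Z=23), Ti⁴⁺ (Z=22), Sc³⁺ (Z=21), K⁺ (Z=19), Cl⁻ (Z=17), P³⁻ (Z=15). The strongest nuclear pull (V⁵⁺) gives the smallest ion.
With K⁺ included the full order is V⁵⁺ < Ti⁴⁺ < Sc³⁺ < K⁺ < Cl⁻ < P³⁻, so it takes position 4.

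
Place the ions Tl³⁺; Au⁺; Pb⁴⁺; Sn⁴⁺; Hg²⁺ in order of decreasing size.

Au⁺ > Hg²⁺ > Tl³⁺ > Pb⁴⁺ > Sn⁴⁺

Electron counts and nuclear charges: Sn⁴⁺: 46 e⁻, Z=50, Pb⁴⁺: 78 e⁻, Z=82, Tl³⁺: 78 e⁻, Z=81, Hg²⁺: 78 e⁻, Z=80, Au⁺: 78 e⁻, Z=79. Sn⁴⁺ < Pb⁴⁺ (same group, 1 shell fewer); Pb⁴⁺ < Tl³⁺ (both 78 e⁻, Z=82>81); Tl³⁺ < Hg²⁺ (both 78 e⁻, Z=81>80); Hg²⁺ < Au⁺ (both 78 e⁻, Z=80>79).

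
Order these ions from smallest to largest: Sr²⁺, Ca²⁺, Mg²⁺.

All are in the same group with charge +2. Radius grows down the group as n (the outermost shell) increases.

Mg²⁺ < Ca²⁺ < Sr²⁺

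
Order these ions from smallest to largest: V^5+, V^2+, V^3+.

These are all V ions. Removing more electrons (higher positive charge) pulls the remaining electrons in closer, so V^5+ is smallest and V^2+ is largest.

V^5+ < V^3+ < V^2+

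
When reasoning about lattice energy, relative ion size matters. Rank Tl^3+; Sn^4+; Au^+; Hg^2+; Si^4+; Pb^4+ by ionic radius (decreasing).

Au^+ > Hg^2+ > Tl^3+ > Pb^4+ > Sn^4+ > Si^4+

Si^4+: 10 e⁻, Z=14, Sn^4+: 46 e⁻, Z=50, Pb^4+: 78 e⁻, Z=82, Tl^3+: 78 e⁻, Z=81, Hg^2+: 78 e⁻, Z=80, Au^+: 78 e⁻, Z=79. Si^4+ < Sn^4+ (same group, period 3 vs 5); Sn^4+ < Pb^4+ (same group, 1 shell fewer); Pb^4+ < Tl^3+ (both 78 e⁻, Z=82>81); Tl^3+ < Hg^2+ (isoelectronic, higher Z=81 is smaller); Hg^2+ < Au^+ (both 78 e⁻, Z=80>79).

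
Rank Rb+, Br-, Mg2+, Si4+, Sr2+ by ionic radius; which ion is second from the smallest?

Mg2+

Electron counts and nuclear charges: Si4+ (Z=14, 10 e⁻), Mg2+ (Z=12, 10 e⁻), Sr2+ (Z=38, 36 e⁻), Rb+ (Z=37, 36 e⁻), Br- (Z=35, 36 e⁻). Si4+ < Mg2+ (isoelectronic, higher Z=14 is smaller); Mg2+ < Sr2+ (same group, 2 shells fewer); Sr2+ < Rb+ (isoelectronic, higher Z=38 is smaller); Rb+ < Br- (both 36 e⁻, Z=37>35).
Full ascending order: Si4+ < Mg2+ < Sr2+ < Rb+ < Br-. Counting from the smallest, position 2 is Mg2+.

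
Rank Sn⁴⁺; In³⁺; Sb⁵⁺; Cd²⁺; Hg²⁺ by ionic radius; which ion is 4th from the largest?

Sn⁴⁺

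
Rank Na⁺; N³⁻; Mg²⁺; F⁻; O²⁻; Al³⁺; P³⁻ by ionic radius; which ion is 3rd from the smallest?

First list Z and electron count for each: Al³⁺: 10 e⁻, Z=13, Mg²⁺: 10 e⁻, Z=12, Na⁺: 10 e⁻, Z=11, F⁻: 10 e⁻, Z=9, O²⁻: 10 e⁻, Z=8, N³⁻: 10 e⁻, Z=7, P³⁻: 18 e⁻, Z=15. Al³⁺ < Mg²⁺ (both 10 e⁻, Z=13>12); Mg²⁺ < Na⁺ (both 10 e⁻, Z=12>11); Na⁺ < F⁻ (isoelectronic, higher Z=11 is smaller); F⁻ < O²⁻ (isoelectronic, higher Z=9 is smaller); O²⁻ < N³⁻ (both 10 e⁻, Z=8>7); N³⁻ < P³⁻ (same group, 1 shell fewer).
Ordering: Al³⁺ < Mg²⁺ < Na⁺ < F⁻ < O²⁻ < N³⁻ < P³⁻. The 3rd smallest is Na⁺.

Na⁺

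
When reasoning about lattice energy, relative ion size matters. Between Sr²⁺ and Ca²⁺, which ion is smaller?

Same group, same charge. Going down the group adds an extra shell of electrons, so the ion gets larger: Ca²⁺ is highest in the group and smallest.

Ca²⁺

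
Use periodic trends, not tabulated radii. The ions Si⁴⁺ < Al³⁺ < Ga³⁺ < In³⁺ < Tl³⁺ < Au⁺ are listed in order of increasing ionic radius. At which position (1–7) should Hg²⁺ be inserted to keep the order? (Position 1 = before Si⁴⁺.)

First list Z and electron count for each: Si⁴⁺ has 10 e⁻ (Z=14), Al³⁺ has 10 e⁻ (Z=13), Ga³⁺ has 28 e⁻ (Z=31), In³⁺ has 46 e⁻ (Z=49), Tl³⁺ has 78 e⁻ (Z=81), Hg²⁺ has 78 e⁻ (Z=80), Au⁺ has 78 e⁻ (Z=79). Si⁴⁺ < Al³⁺ (both 10 e⁻, Z=14>13); Al³⁺ < Ga³⁺ (same group, 1 shell fewer); Ga³⁺ < In³⁺ (same group, 1 shell fewer); In³⁺ < Tl³⁺ (same group, period 5 vs 6); Tl³⁺ < Hg²⁺ (isoelectronic, higher Z=81 is smaller); Hg²⁺ < Au⁺ (both 78 e⁻, Z=80>79).
Merged order: Si⁴⁺ < Al³⁺ < Ga³⁺ < In³⁺ < Tl³⁺ < Hg²⁺ < Au⁺ — Hg²⁺ is number 6.

6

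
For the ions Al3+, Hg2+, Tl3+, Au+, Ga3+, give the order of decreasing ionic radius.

Au+ > Hg2+ > Tl3+ > Ga3+ > Al3+

Al3+ has 10 e⁻ (Z=13), Ga3+ has 28 e⁻ (Z=31), Tl3+ has 78 e⁻ (Z=81), Hg2+ has 78 e⁻ (Z=80), Au+ has 78 e⁻ (Z=79). Al3+ < Ga3+ (same group, 1 shell fewer); Ga3+ < Tl3+ (same group, period 4 vs 6); Tl3+ < Hg2+ (isoelectronic, higher Z=81 is smaller); Hg2+ < Au+ (both 78 e⁻, Z=80>79).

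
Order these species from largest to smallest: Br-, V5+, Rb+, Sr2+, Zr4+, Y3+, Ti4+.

Br- > Rb+ > Sr2+ > Y3+ > Zr4+ > Ti4+ > V5+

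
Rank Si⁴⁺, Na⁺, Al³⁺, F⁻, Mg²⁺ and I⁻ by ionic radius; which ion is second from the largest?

Si⁴⁺ has 10 e⁻ (Z=14), Al³⁺ has 10 e⁻ (Z=13), Mg²⁺ has 10 e⁻ (Z=12), Na⁺ has 10 e⁻ (Z=11), F⁻ has 10 e⁻ (Z=9), I⁻ has 54 e⁻ (Z=53). Si⁴⁺ < Al³⁺ (isoelectronic, higher Z=14 is smaller); Al³⁺ < Mg²⁺ (both 10 e⁻, Z=13>12); Mg²⁺ < Na⁺ (both 10 e⁻, Z=12>11); Na⁺ < F⁻ (isoelectronic, higher Z=11 is smaller); F⁻ < I⁻ (same group, 3 shells fewer).
Ordering: Si⁴⁺ < Al³⁺ < Mg²⁺ < Na⁺ < F⁻ < I⁻. The second largest is F⁻.

F⁻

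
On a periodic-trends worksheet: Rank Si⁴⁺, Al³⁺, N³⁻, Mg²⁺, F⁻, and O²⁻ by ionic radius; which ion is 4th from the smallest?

Each ion has 10 electrons. The ranking follows nuclear charge in reverse — greater Z gives a smaller radius. Si⁴⁺ (Z=14), Al³⁺ (Z=13), Mg²⁺ (Z=12), F⁻ (Z=9), O²⁻ (Z=8), N³⁻ (Z=7).
So the order is Si⁴⁺ < Al³⁺ < Mg²⁺ < F⁻ < O²⁻ < N³⁻; the 4th-smallest ion is F⁻.

F⁻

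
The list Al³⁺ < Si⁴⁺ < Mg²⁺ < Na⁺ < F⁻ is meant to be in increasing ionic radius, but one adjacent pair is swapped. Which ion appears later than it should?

Scanning neighbour by neighbour, only Al³⁺/Si⁴⁺ violates a trend: Si⁴⁺ and Al³⁺ share 10 electrons; the higher nuclear charge on Si (Z=14) contracts it more, so Si⁴⁺ < Al³⁺. That makes Si⁴⁺ the one sitting a position late relative to where it belongs.

Si⁴⁺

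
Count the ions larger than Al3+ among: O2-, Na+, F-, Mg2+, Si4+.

4

Isoelectronic series (10 e⁻ each). Size is set by nuclear charge: more protons means a smaller ion. Si4+ (Z=14), Al3+ (Z=13), Mg2+ (Z=12), Na+ (Z=11), F- (Z=9), O2- (Z=8).
Ordering all of them (including Al3+) by radius gives Si4+ < Al3+ < Mg2+ < Na+ < F- < O2-. So 4 are larger.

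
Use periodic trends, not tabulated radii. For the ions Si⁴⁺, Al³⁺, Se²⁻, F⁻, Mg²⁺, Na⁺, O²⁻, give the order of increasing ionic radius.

Si⁴⁺ < Al³⁺ < Mg²⁺ < Na⁺ < F⁻ < O²⁻ < Se²⁻

Si⁴⁺ (Z=14, 10 e⁻), Al³⁺ (Z=13, 10 e⁻), Mg²⁺ (Z=12, 10 e⁻), Na⁺ (Z=11, 10 e⁻), F⁻ (Z=9, 10 e⁻), O²⁻ (Z=8, 10 e⁻), Se²⁻ (Z=34, 36 e⁻). Si⁴⁺ < Al³⁺ (isoelectronic, higher Z=14 is smaller); Al³⁺ < Mg²⁺ (isoelectronic, higher Z=13 is smaller); Mg²⁺ < Na⁺ (isoelectronic, higher Z=12 is smaller); Na⁺ < F⁻ (both 10 e⁻, Z=11>9); F⁻ < O²⁻ (both 10 e⁻, Z=9>8); O²⁻ < Se²⁻ (same group, 2 shells fewer).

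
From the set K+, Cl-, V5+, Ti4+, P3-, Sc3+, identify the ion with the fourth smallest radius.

K+

These species are isoelectronic with 18 electrons. The only difference is the number of protons: V5+ (Z=23), Ti4+ (Z=22), Sc3+ (Z=21), K+ (Z=19), Cl- (Z=17), P3- (Z=15). The strongest nuclear pull (V5+) gives the smallest ion.
Ordering: V5+ < Ti4+ < Sc3+ < K+ < Cl- < P3-. The fourth smallest is K+.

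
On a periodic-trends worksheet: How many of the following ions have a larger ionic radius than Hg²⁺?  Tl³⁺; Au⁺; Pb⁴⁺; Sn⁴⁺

1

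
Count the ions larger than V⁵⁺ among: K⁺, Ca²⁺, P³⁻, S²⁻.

4

Each ion has 18 electrons. The ranking follows nuclear charge in reverse — greater Z gives a smaller radius. V⁵⁺ (Z=23), Ca²⁺ (Z=20), K⁺ (Z=19), S²⁻ (Z=16), P³⁻ (Z=15).
Placing each against V⁵⁺: smaller — none; larger — Ca²⁺, K⁺, S²⁻, P³⁻. Count: 4.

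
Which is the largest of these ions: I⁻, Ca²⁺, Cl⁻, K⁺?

I⁻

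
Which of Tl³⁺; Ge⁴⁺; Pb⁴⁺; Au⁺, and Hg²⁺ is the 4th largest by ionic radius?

Pb⁴⁺

First list Z and electron count for each: Ge⁴⁺ has 28 e⁻ (Z=32), Pb⁴⁺ has 78 e⁻ (Z=82), Tl³⁺ has 78 e⁻ (Z=81), Hg²⁺ has 78 e⁻ (Z=80), Au⁺ has 78 e⁻ (Z=79). Ge⁴⁺ < Pb⁴⁺ (same group, 2 shells fewer); Pb⁴⁺ < Tl³⁺ (isoelectronic, higher Z=82 is smaller); Tl³⁺ < Hg²⁺ (isoelectronic, higher Z=81 is smaller); Hg²⁺ < Au⁺ (both 78 e⁻, Z=80>79).
So the order is Ge⁴⁺ < Pb⁴⁺ < Tl³⁺ < Hg²⁺ < Au⁺; the 4th-largest ion is Pb⁴⁺.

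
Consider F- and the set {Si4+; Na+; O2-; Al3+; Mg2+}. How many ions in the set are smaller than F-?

Each ion has 10 electrons. The ranking follows nuclear charge in reverse — greater Z gives a smaller radius. Si4+ (Z=14), Al3+ (Z=13), Mg2+ (Z=12), Na+ (Z=11), F- (Z=9), O2- (Z=8).
Ordering all of them (including F-) by radius gives Si4+ < Al3+ < Mg2+ < Na+ < F- < O2-. Count: 4.

4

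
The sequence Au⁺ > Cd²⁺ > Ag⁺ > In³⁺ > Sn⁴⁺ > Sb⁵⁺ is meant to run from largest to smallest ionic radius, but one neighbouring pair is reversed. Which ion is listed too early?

Cd²⁺

Check each adjacent pair. Cd²⁺ and Ag⁺ are reversed: Cd²⁺ and Ag⁺ share 46 electrons; the higher nuclear charge on Cd (Z=48) contracts it more, so Cd²⁺ < Ag⁺. No other neighbouring pair contradicts the periodic trends, so Cd²⁺ is the ion listed too early.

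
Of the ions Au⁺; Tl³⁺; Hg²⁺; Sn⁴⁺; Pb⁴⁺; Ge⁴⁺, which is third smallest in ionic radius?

Electron counts and nuclear charges: Ge⁴⁺ has 28 e⁻ (Z=32), Sn⁴⁺ has 46 e⁻ (Z=50), Pb⁴⁺ has 78 e⁻ (Z=82), Tl³⁺ has 78 e⁻ (Z=81), Hg²⁺ has 78 e⁻ (Z=80), Au⁺ has 78 e⁻ (Z=79). Ge⁴⁺ < Sn⁴⁺ (same group, 1 shell fewer); Sn⁴⁺ < Pb⁴⁺ (same group, period 5 vs 6); Pb⁴⁺ < Tl³⁺ (isoelectronic, higher Z=82 is smaller); Tl³⁺ < Hg²⁺ (both 78 e⁻, Z=81>80); Hg²⁺ < Au⁺ (both 78 e⁻, Z=80>79).
That gives Ge⁴⁺ < Sn⁴⁺ < Pb⁴⁺ < Tl³⁺ < Hg²⁺ < Au⁺. From the smallest end, number 3 is Pb⁴⁺.

Pb⁴⁺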